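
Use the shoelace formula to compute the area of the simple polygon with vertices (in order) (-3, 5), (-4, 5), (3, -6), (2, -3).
Area = 9

Shoelace formula: Area = (1/2) |Σ_i (x_i · y_{i+1} − x_{i+1} · y_i)| (indices mod n). Compute each cross term:
  (-3)(5) − (-4)(5) = 5
  (-4)(-6) − (3)(5) = 9
  (3)(-3) − (2)(-6) = 3
  (2)(5) − (-3)(-3) = 1
Sum = 18, so (signed) Area = 18/2 = 9, |Area| = 9.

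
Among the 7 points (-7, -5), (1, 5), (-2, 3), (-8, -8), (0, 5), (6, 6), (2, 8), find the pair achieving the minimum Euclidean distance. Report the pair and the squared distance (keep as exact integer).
Pair = ((1, 5), (0, 5)); squared distance = 1

Compute all C(7, 2) = 21 pairwise squared distances (x_i − x_j)² + (y_i − y_j)². The minimum is 1, attained by the pair ((1, 5), (0, 5)).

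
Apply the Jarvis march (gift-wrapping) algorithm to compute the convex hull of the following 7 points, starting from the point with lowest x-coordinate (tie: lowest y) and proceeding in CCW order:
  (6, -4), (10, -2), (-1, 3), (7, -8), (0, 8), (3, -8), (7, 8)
Hull (CCW) = [(-1, 3), (3, -8), (7, -8), (10, -2), (7, 8), (0, 8)]

Jarvis march: at each step, from the current hull vertex p, select the next vertex q as the point such that every other point lies strictly to the left of (or on) the directed line p → q. (Equivalently: for every other point r, the cross product (q − p) × (r − p) ≥ 0.)
Starting point (lowest x, tie lowest y): (-1, 3). Wrap until returning to start. Resulting hull: (-1, 3), (3, -8), (7, -8), (10, -2), (7, 8), (0, 8).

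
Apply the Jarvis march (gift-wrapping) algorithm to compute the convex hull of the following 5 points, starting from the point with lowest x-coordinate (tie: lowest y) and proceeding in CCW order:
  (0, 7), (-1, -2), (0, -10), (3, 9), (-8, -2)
Hull (CCW) = [(-8, -2), (0, -10), (3, 9), (0, 7)]

Jarvis march: at each step, from the current hull vertex p, select the next vertex q as the point such that every other point lies strictly to the left of (or on) the directed line p → q. (Equivalently: for every other point r, the cross product (q − p) × (r − p) ≥ 0.)
Starting point (lowest x, tie lowest y): (-8, -2). Wrap until returning to start. Resulting hull: (-8, -2), (0, -10), (3, 9), (0, 7).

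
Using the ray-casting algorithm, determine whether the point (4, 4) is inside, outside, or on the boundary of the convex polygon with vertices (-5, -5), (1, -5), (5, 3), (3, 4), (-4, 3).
The point (4, 4) lies strictly outside the polygon

Cast a horizontal ray to the right from the query point and count how many polygon edges it crosses (each edge strictly once or zero times, handled with the usual half-open convention). 
Parity of crossings → even ⇒ outside.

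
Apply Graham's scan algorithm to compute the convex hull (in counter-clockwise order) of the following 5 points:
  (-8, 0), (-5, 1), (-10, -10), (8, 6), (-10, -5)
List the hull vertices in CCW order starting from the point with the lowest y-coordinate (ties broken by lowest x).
Hull (CCW) = [(-10, -10), (8, 6), (-8, 0), (-10, -5)]

Graham scan procedure:
  1. Find the pivot p₀ = point with lowest y (tie → lowest x): (-10, -10).
  2. Sort the remaining points by polar angle around p₀.
  3. Walk through sorted points, maintaining a stack; pop the top while the last three entries make a non-left turn (cross product ≤ 0).
  4. Final stack is the convex hull in CCW order: (-10, -10), (8, 6), (-8, 0), (-10, -5).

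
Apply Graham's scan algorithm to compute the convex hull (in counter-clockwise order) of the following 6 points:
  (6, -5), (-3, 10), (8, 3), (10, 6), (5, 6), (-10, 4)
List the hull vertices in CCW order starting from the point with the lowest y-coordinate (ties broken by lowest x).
Hull (CCW) = [(6, -5), (10, 6), (-3, 10), (-10, 4)]

Graham scan procedure:
  1. Find the pivot p₀ = point with lowest y (tie → lowest x): (6, -5).
  2. Sort the remaining points by polar angle around p₀.
  3. Walk through sorted points, maintaining a stack; pop the top while the last three entries make a non-left turn (cross product ≤ 0).
  4. Final stack is the convex hull in CCW order: (6, -5), (10, 6), (-3, 10), (-10, 4).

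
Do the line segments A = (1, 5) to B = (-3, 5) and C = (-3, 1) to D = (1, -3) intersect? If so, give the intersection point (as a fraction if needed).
No (intersection of containing lines falls outside at least one segment)

Parametrize and solve: t = 2, s = -1. At least one of these is outside [0, 1], so the segments do not intersect.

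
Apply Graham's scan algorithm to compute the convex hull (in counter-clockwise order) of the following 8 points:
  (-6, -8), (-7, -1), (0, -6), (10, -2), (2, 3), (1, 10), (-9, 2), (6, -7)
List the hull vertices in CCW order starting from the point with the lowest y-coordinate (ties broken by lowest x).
Hull (CCW) = [(-6, -8), (6, -7), (10, -2), (1, 10), (-9, 2)]

Graham scan procedure:
  1. Find the pivot p₀ = point with lowest y (tie → lowest x): (-6, -8).
  2. Sort the remaining points by polar angle around p₀.
  3. Walk through sorted points, maintaining a stack; pop the top while the last three entries make a non-left turn (cross product ≤ 0).
  4. Final stack is the convex hull in CCW order: (-6, -8), (6, -7), (10, -2), (1, 10), (-9, 2).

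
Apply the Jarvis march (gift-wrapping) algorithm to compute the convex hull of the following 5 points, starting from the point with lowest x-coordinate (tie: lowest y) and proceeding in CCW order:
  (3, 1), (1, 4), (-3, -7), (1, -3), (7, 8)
Hull (CCW) = [(-3, -7), (1, -3), (7, 8), (1, 4)]

Jarvis march: at each step, from the current hull vertex p, select the next vertex q as the point such that every other point lies strictly to the left of (or on) the directed line p → q. (Equivalently: for every other point r, the cross product (q − p) × (r − p) ≥ 0.)
Starting point (lowest x, tie lowest y): (-3, -7). Wrap until returning to start. Resulting hull: (-3, -7), (1, -3), (7, 8), (1, 4).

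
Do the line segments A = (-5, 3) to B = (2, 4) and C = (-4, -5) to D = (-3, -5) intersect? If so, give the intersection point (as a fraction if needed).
No (intersection of containing lines falls outside at least one segment)

Parametrize and solve: t = -8, s = -57. At least one of these is outside [0, 1], so the segments do not intersect.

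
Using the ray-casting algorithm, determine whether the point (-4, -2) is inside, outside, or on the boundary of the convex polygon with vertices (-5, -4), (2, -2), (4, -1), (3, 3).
The point (-4, -2) lies strictly outside the polygon

Cast a horizontal ray to the right from the query point and count how many polygon edges it crosses (each edge strictly once or zero times, handled with the usual half-open convention). 
Parity of crossings → even ⇒ outside.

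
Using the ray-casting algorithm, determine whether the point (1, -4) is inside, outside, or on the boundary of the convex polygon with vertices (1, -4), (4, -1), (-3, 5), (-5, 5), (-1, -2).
The point (1, -4) lies on the polygon boundary

Boundary check: the query satisfies the collinearity and bounding-box conditions for some polygon edge, so it lies exactly on the boundary.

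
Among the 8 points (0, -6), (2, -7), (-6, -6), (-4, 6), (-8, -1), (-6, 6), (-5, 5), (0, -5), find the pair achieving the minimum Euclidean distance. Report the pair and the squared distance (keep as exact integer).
Pair = ((0, -6), (0, -5)); squared distance = 1

Compute all C(8, 2) = 28 pairwise squared distances (x_i − x_j)² + (y_i − y_j)². The minimum is 1, attained by the pair ((0, -6), (0, -5)).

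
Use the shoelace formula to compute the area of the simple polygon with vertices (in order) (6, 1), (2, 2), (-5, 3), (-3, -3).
Area = 65/2

Shoelace formula: Area = (1/2) |Σ_i (x_i · y_{i+1} − x_{i+1} · y_i)| (indices mod n). Compute each cross term:
  (6)(2) − (2)(1) = 10
  (2)(3) − (-5)(2) = 16
  (-5)(-3) − (-3)(3) = 24
  (-3)(1) − (6)(-3) = 15
Sum = 65, so (signed) Area = 65/2 = 65/2, |Area| = 65/2.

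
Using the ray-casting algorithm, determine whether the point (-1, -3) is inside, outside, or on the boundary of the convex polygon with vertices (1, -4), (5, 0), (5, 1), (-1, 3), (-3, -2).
The point (-1, -3) lies on the polygon boundary

Boundary check: the query satisfies the collinearity and bounding-box conditions for some polygon edge, so it lies exactly on the boundary.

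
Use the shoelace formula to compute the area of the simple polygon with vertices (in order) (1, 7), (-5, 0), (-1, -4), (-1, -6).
Area = 28

Shoelace formula: Area = (1/2) |Σ_i (x_i · y_{i+1} − x_{i+1} · y_i)| (indices mod n). Compute each cross term:
  (1)(0) − (-5)(7) = 35
  (-5)(-4) − (-1)(0) = 20
  (-1)(-6) − (-1)(-4) = 2
  (-1)(7) − (1)(-6) = -1
Sum = 56, so (signed) Area = 56/2 = 28, |Area| = 28.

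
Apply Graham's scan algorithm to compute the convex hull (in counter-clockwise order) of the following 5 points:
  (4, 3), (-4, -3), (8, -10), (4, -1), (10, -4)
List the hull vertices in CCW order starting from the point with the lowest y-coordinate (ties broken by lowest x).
Hull (CCW) = [(8, -10), (10, -4), (4, 3), (-4, -3)]

Graham scan procedure:
  1. Find the pivot p₀ = point with lowest y (tie → lowest x): (8, -10).
  2. Sort the remaining points by polar angle around p₀.
  3. Walk through sorted points, maintaining a stack; pop the top while the last three entries make a non-left turn (cross product ≤ 0).
  4. Final stack is the convex hull in CCW order: (8, -10), (10, -4), (4, 3), (-4, -3).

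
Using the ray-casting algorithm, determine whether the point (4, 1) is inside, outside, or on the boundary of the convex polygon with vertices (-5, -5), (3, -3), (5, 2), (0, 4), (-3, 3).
The point (4, 1) lies strictly inside the polygon

Cast a horizontal ray to the right from the query point and count how many polygon edges it crosses (each edge strictly once or zero times, handled with the usual half-open convention). 
Parity of crossings → odd ⇒ inside.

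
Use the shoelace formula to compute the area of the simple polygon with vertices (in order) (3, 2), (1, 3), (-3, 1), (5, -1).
Area = 14

Shoelace formula: Area = (1/2) |Σ_i (x_i · y_{i+1} − x_{i+1} · y_i)| (indices mod n). Compute each cross term:
  (3)(3) − (1)(2) = 7
  (1)(1) − (-3)(3) = 10
  (-3)(-1) − (5)(1) = -2
  (5)(2) − (3)(-1) = 13
Sum = 28, so (signed) Area = 28/2 = 14, |Area| = 14.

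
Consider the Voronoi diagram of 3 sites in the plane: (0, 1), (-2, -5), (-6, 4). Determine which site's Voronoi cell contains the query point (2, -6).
Nearest site = (-2, -5)

The Voronoi cell of site s contains exactly those query points closer to s than to any other site. Compute squared distances from q = (2, -6) to each site:
  (-2 − 2)² + (-5 − -6)² = 17
  (0 − 2)² + (1 − -6)² = 53
  (-6 − 2)² + (4 − -6)² = 164
Minimum is attained by (-2, -5), so q lies in its Voronoi cell.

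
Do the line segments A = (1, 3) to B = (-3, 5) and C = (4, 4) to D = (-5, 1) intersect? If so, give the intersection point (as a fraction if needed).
Yes; intersection at (1, 3) (t = 0 on AB, s = 1/3 on CD)

Parametrize AB as A + t(B − A) = (1 + -4 t, 3 + 2 t) and CD as C + s(D − C) = (4 + -9 s, 4 + -3 s). Solve the linear system for (t, s). Determinant = -30 ≠ 0, so a unique intersection of the containing lines exists. Solution: t = 0, s = 1/3 — both in [0, 1], so the segments cross. Intersection point: (1, 3).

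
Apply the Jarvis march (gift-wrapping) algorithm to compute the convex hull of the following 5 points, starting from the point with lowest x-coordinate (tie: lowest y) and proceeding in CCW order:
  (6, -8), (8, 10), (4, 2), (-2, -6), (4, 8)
Hull (CCW) = [(-2, -6), (6, -8), (8, 10), (4, 8)]

Jarvis march: at each step, from the current hull vertex p, select the next vertex q as the point such that every other point lies strictly to the left of (or on) the directed line p → q. (Equivalently: for every other point r, the cross product (q − p) × (r − p) ≥ 0.)
Starting point (lowest x, tie lowest y): (-2, -6). Wrap until returning to start. Resulting hull: (-2, -6), (6, -8), (8, 10), (4, 8).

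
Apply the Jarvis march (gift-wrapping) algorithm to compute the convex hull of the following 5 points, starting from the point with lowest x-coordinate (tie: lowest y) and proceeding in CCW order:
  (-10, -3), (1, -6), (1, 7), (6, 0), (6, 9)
Hull (CCW) = [(-10, -3), (1, -6), (6, 0), (6, 9), (1, 7)]

Jarvis march: at each step, from the current hull vertex p, select the next vertex q as the point such that every other point lies strictly to the left of (or on) the directed line p → q. (Equivalently: for every other point r, the cross product (q − p) × (r − p) ≥ 0.)
Starting point (lowest x, tie lowest y): (-10, -3). Wrap until returning to start. Resulting hull: (-10, -3), (1, -6), (6, 0), (6, 9), (1, 7).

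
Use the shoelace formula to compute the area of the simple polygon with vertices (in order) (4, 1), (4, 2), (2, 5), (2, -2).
Area = 8

Shoelace formula: Area = (1/2) |Σ_i (x_i · y_{i+1} − x_{i+1} · y_i)| (indices mod n). Compute each cross term:
  (4)(2) − (4)(1) = 4
  (4)(5) − (2)(2) = 16
  (2)(-2) − (2)(5) = -14
  (2)(1) − (4)(-2) = 10
Sum = 16, so (signed) Area = 16/2 = 8, |Area| = 8.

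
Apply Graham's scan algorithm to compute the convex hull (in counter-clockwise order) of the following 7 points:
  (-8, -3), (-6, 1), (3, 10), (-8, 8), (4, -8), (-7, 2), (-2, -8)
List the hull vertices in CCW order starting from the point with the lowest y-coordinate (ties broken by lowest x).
Hull (CCW) = [(-2, -8), (4, -8), (3, 10), (-8, 8), (-8, -3)]

Graham scan procedure:
  1. Find the pivot p₀ = point with lowest y (tie → lowest x): (-2, -8).
  2. Sort the remaining points by polar angle around p₀.
  3. Walk through sorted points, maintaining a stack; pop the top while the last three entries make a non-left turn (cross product ≤ 0).
  4. Final stack is the convex hull in CCW order: (-2, -8), (4, -8), (3, 10), (-8, 8), (-8, -3).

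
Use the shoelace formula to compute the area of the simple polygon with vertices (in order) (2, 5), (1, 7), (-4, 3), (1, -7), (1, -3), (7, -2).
Area = 127/2

Shoelace formula: Area = (1/2) |Σ_i (x_i · y_{i+1} − x_{i+1} · y_i)| (indices mod n). Compute each cross term:
  (2)(7) − (1)(5) = 9
  (1)(3) − (-4)(7) = 31
  (-4)(-7) − (1)(3) = 25
  (1)(-3) − (1)(-7) = 4
  (1)(-2) − (7)(-3) = 19
  (7)(5) − (2)(-2) = 39
Sum = 127, so (signed) Area = 127/2 = 127/2, |Area| = 127/2.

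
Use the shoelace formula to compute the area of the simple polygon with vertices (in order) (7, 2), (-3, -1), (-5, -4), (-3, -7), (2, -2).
Area = 67/2

Shoelace formula: Area = (1/2) |Σ_i (x_i · y_{i+1} − x_{i+1} · y_i)| (indices mod n). Compute each cross term:
  (7)(-1) − (-3)(2) = -1
  (-3)(-4) − (-5)(-1) = 7
  (-5)(-7) − (-3)(-4) = 23
  (-3)(-2) − (2)(-7) = 20
  (2)(2) − (7)(-2) = 18
Sum = 67, so (signed) Area = 67/2 = 67/2, |Area| = 67/2.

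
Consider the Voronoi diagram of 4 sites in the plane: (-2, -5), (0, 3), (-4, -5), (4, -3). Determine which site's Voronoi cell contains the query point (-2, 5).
Nearest site = (0, 3)

The Voronoi cell of site s contains exactly those query points closer to s than to any other site. Compute squared distances from q = (-2, 5) to each site:
  (0 − -2)² + (3 − 5)² = 8
  (-2 − -2)² + (-5 − 5)² = 100
  (4 − -2)² + (-3 − 5)² = 100
  (-4 − -2)² + (-5 − 5)² = 104
Minimum is attained by (0, 3), so q lies in its Voronoi cell.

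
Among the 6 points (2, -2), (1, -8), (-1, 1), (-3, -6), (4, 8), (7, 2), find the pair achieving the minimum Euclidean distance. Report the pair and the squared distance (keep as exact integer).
Pair = ((2, -2), (-1, 1)); squared distance = 18

Compute all C(6, 2) = 15 pairwise squared distances (x_i − x_j)² + (y_i − y_j)². The minimum is 18, attained by the pair ((2, -2), (-1, 1)).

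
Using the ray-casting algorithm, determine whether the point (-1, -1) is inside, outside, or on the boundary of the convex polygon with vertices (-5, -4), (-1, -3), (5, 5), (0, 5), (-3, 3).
The point (-1, -1) lies strictly inside the polygon

Cast a horizontal ray to the right from the query point and count how many polygon edges it crosses (each edge strictly once or zero times, handled with the usual half-open convention). 
Parity of crossings → odd ⇒ inside.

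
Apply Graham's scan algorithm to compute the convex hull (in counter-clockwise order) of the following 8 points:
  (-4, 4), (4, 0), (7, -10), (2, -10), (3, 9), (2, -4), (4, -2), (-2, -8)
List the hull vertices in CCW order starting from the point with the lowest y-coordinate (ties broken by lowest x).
Hull (CCW) = [(2, -10), (7, -10), (3, 9), (-4, 4), (-2, -8)]

Graham scan procedure:
  1. Find the pivot p₀ = point with lowest y (tie → lowest x): (2, -10).
  2. Sort the remaining points by polar angle around p₀.
  3. Walk through sorted points, maintaining a stack; pop the top while the last three entries make a non-left turn (cross product ≤ 0).
  4. Final stack is the convex hull in CCW order: (2, -10), (7, -10), (3, 9), (-4, 4), (-2, -8).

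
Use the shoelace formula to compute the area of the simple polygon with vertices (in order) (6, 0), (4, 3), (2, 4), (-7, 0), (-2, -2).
Area = 41

Shoelace formula: Area = (1/2) |Σ_i (x_i · y_{i+1} − x_{i+1} · y_i)| (indices mod n). Compute each cross term:
  (6)(3) − (4)(0) = 18
  (4)(4) − (2)(3) = 10
  (2)(0) − (-7)(4) = 28
  (-7)(-2) − (-2)(0) = 14
  (-2)(0) − (6)(-2) = 12
Sum = 82, so (signed) Area = 82/2 = 41, |Area| = 41.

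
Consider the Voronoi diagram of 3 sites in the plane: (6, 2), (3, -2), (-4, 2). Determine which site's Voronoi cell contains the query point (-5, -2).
Nearest site = (-4, 2)

The Voronoi cell of site s contains exactly those query points closer to s than to any other site. Compute squared distances from q = (-5, -2) to each site:
  (-4 − -5)² + (2 − -2)² = 17
  (3 − -5)² + (-2 − -2)² = 64
  (6 − -5)² + (2 − -2)² = 137
Minimum is attained by (-4, 2), so q lies in its Voronoi cell.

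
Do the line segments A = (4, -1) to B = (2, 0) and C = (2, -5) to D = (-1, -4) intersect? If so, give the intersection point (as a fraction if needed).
No (intersection of containing lines falls outside at least one segment)

Parametrize and solve: t = -14, s = -10. At least one of these is outside [0, 1], so the segments do not intersect.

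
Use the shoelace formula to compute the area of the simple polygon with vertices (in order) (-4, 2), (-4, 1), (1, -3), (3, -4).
Area = 5

Shoelace formula: Area = (1/2) |Σ_i (x_i · y_{i+1} − x_{i+1} · y_i)| (indices mod n). Compute each cross term:
  (-4)(1) − (-4)(2) = 4
  (-4)(-3) − (1)(1) = 11
  (1)(-4) − (3)(-3) = 5
  (3)(2) − (-4)(-4) = -10
Sum = 10, so (signed) Area = 10/2 = 5, |Area| = 5.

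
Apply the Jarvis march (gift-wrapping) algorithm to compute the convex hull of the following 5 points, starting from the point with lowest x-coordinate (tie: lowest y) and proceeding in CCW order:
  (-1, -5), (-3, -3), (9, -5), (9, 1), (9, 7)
Hull (CCW) = [(-3, -3), (-1, -5), (9, -5), (9, 7)]

Jarvis march: at each step, from the current hull vertex p, select the next vertex q as the point such that every other point lies strictly to the left of (or on) the directed line p → q. (Equivalently: for every other point r, the cross product (q − p) × (r − p) ≥ 0.)
Starting point (lowest x, tie lowest y): (-3, -3). Wrap until returning to start. Resulting hull: (-3, -3), (-1, -5), (9, -5), (9, 7).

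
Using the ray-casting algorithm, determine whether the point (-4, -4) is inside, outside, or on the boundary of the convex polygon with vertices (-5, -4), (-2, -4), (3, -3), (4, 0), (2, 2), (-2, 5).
The point (-4, -4) lies on the polygon boundary

Boundary check: the query satisfies the collinearity and bounding-box conditions for some polygon edge, so it lies exactly on the boundary.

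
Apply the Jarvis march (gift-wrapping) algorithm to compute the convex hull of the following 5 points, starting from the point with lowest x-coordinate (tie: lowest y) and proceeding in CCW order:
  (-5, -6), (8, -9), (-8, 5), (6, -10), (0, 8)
Hull (CCW) = [(-8, 5), (-5, -6), (6, -10), (8, -9), (0, 8)]

Jarvis march: at each step, from the current hull vertex p, select the next vertex q as the point such that every other point lies strictly to the left of (or on) the directed line p → q. (Equivalently: for every other point r, the cross product (q − p) × (r − p) ≥ 0.)
Starting point (lowest x, tie lowest y): (-8, 5). Wrap until returning to start. Resulting hull: (-8, 5), (-5, -6), (6, -10), (8, -9), (0, 8).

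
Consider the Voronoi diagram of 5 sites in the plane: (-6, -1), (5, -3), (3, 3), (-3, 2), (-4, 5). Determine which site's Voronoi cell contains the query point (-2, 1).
Nearest site = (-3, 2)

The Voronoi cell of site s contains exactly those query points closer to s than to any other site. Compute squared distances from q = (-2, 1) to each site:
  (-3 − -2)² + (2 − 1)² = 2
  (-6 − -2)² + (-1 − 1)² = 20
  (-4 − -2)² + (5 − 1)² = 20
  (3 − -2)² + (3 − 1)² = 29
  (5 − -2)² + (-3 − 1)² = 65
Minimum is attained by (-3, 2), so q lies in its Voronoi cell.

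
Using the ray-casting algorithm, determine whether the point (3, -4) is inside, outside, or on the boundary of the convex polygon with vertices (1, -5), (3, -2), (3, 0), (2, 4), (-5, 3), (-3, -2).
The point (3, -4) lies strictly outside the polygon

Cast a horizontal ray to the right from the query point and count how many polygon edges it crosses (each edge strictly once or zero times, handled with the usual half-open convention). 
Parity of crossings → even ⇒ outside.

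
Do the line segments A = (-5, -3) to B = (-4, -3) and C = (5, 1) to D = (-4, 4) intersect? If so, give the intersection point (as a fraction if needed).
No (intersection of containing lines falls outside at least one segment)

Parametrize and solve: t = 22, s = -4/3. At least one of these is outside [0, 1], so the segments do not intersect.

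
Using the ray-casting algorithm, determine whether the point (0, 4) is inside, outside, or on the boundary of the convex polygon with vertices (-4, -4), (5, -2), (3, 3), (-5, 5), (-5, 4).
The point (0, 4) lies strictly outside the polygon

Cast a horizontal ray to the right from the query point and count how many polygon edges it crosses (each edge strictly once or zero times, handled with the usual half-open convention). 
Parity of crossings → even ⇒ outside.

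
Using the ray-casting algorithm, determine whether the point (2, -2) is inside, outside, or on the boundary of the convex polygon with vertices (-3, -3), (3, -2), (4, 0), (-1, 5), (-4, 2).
The point (2, -2) lies strictly inside the polygon

Cast a horizontal ray to the right from the query point and count how many polygon edges it crosses (each edge strictly once or zero times, handled with the usual half-open convention). 
Parity of crossings → odd ⇒ inside.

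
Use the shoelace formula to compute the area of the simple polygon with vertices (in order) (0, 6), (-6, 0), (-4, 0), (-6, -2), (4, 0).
Area = 38

Shoelace formula: Area = (1/2) |Σ_i (x_i · y_{i+1} − x_{i+1} · y_i)| (indices mod n). Compute each cross term:
  (0)(0) − (-6)(6) = 36
  (-6)(0) − (-4)(0) = 0
  (-4)(-2) − (-6)(0) = 8
  (-6)(0) − (4)(-2) = 8
  (4)(6) − (0)(0) = 24
Sum = 76, so (signed) Area = 76/2 = 38, |Area| = 38.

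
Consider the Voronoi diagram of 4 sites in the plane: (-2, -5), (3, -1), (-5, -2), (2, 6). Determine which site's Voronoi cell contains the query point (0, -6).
Nearest site = (-2, -5)

The Voronoi cell of site s contains exactly those query points closer to s than to any other site. Compute squared distances from q = (0, -6) to each site:
  (-2 − 0)² + (-5 − -6)² = 5
  (3 − 0)² + (-1 − -6)² = 34
  (-5 − 0)² + (-2 − -6)² = 41
  (2 − 0)² + (6 − -6)² = 148
Minimum is attained by (-2, -5), so q lies in its Voronoi cell.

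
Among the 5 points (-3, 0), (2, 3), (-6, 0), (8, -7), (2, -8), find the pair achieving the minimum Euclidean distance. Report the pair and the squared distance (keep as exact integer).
Pair = ((-3, 0), (-6, 0)); squared distance = 9

Compute all C(5, 2) = 10 pairwise squared distances (x_i − x_j)² + (y_i − y_j)². The minimum is 9, attained by the pair ((-3, 0), (-6, 0)).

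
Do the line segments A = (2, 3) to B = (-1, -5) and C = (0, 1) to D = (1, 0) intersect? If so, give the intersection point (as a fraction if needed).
Yes; intersection at (10/11, 1/11) (t = 4/11 on AB, s = 10/11 on CD)

Parametrize AB as A + t(B − A) = (2 + -3 t, 3 + -8 t) and CD as C + s(D − C) = (0 + 1 s, 1 + -1 s). Solve the linear system for (t, s). Determinant = -11 ≠ 0, so a unique intersection of the containing lines exists. Solution: t = 4/11, s = 10/11 — both in [0, 1], so the segments cross. Intersection point: (10/11, 1/11).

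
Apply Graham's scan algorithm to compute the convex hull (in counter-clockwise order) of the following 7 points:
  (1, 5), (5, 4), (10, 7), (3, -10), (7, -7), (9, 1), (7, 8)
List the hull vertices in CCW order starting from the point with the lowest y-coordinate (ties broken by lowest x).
Hull (CCW) = [(3, -10), (7, -7), (9, 1), (10, 7), (7, 8), (1, 5)]

Graham scan procedure:
  1. Find the pivot p₀ = point with lowest y (tie → lowest x): (3, -10).
  2. Sort the remaining points by polar angle around p₀.
  3. Walk through sorted points, maintaining a stack; pop the top while the last three entries make a non-left turn (cross product ≤ 0).
  4. Final stack is the convex hull in CCW order: (3, -10), (7, -7), (9, 1), (10, 7), (7, 8), (1, 5).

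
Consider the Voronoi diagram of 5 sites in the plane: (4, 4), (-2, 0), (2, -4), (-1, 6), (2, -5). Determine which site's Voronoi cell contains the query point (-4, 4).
Nearest site = (-1, 6)

The Voronoi cell of site s contains exactly those query points closer to s than to any other site. Compute squared distances from q = (-4, 4) to each site:
  (-1 − -4)² + (6 − 4)² = 13
  (-2 − -4)² + (0 − 4)² = 20
  (4 − -4)² + (4 − 4)² = 64
  (2 − -4)² + (-4 − 4)² = 100
  (2 − -4)² + (-5 − 4)² = 117
Minimum is attained by (-1, 6), so q lies in its Voronoi cell.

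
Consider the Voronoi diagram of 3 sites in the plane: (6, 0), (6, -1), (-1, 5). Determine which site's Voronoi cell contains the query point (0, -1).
Nearest site = (6, -1)

The Voronoi cell of site s contains exactly those query points closer to s than to any other site. Compute squared distances from q = (0, -1) to each site:
  (6 − 0)² + (-1 − -1)² = 36
  (-1 − 0)² + (5 − -1)² = 37
  (6 − 0)² + (0 − -1)² = 37
Minimum is attained by (6, -1), so q lies in its Voronoi cell.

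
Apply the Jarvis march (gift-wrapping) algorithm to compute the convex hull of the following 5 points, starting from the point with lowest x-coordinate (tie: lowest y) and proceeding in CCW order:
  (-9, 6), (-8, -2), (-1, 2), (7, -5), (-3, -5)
Hull (CCW) = [(-9, 6), (-8, -2), (-3, -5), (7, -5), (-1, 2)]

Jarvis march: at each step, from the current hull vertex p, select the next vertex q as the point such that every other point lies strictly to the left of (or on) the directed line p → q. (Equivalently: for every other point r, the cross product (q − p) × (r − p) ≥ 0.)
Starting point (lowest x, tie lowest y): (-9, 6). Wrap until returning to start. Resulting hull: (-9, 6), (-8, -2), (-3, -5), (7, -5), (-1, 2).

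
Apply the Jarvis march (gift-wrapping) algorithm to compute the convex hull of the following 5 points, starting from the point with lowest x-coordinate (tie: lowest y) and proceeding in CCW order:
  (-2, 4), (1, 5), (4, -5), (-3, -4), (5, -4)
Hull (CCW) = [(-3, -4), (4, -5), (5, -4), (1, 5), (-2, 4)]

Jarvis march: at each step, from the current hull vertex p, select the next vertex q as the point such that every other point lies strictly to the left of (or on) the directed line p → q. (Equivalently: for every other point r, the cross product (q − p) × (r − p) ≥ 0.)
Starting point (lowest x, tie lowest y): (-3, -4). Wrap until returning to start. Resulting hull: (-3, -4), (4, -5), (5, -4), (1, 5), (-2, 4).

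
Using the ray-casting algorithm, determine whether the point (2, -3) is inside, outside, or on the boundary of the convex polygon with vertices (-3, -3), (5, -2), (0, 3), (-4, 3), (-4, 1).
The point (2, -3) lies strictly outside the polygon

Cast a horizontal ray to the right from the query point and count how many polygon edges it crosses (each edge strictly once or zero times, handled with the usual half-open convention). 
Parity of crossings → even ⇒ outside.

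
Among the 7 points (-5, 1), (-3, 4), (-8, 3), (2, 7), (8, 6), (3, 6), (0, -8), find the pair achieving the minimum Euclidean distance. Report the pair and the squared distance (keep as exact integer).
Pair = ((2, 7), (3, 6)); squared distance = 2

Compute all C(7, 2) = 21 pairwise squared distances (x_i − x_j)² + (y_i − y_j)². The minimum is 2, attained by the pair ((2, 7), (3, 6)).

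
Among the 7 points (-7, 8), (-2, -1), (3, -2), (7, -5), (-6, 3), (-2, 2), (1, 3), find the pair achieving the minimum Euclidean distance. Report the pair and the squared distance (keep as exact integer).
Pair = ((-2, -1), (-2, 2)); squared distance = 9

Compute all C(7, 2) = 21 pairwise squared distances (x_i − x_j)² + (y_i − y_j)². The minimum is 9, attained by the pair ((-2, -1), (-2, 2)).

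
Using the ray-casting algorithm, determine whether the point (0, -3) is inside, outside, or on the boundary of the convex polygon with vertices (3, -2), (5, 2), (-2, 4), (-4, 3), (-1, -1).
The point (0, -3) lies strictly outside the polygon

Cast a horizontal ray to the right from the query point and count how many polygon edges it crosses (each edge strictly once or zero times, handled with the usual half-open convention). 
Parity of crossings → even ⇒ outside.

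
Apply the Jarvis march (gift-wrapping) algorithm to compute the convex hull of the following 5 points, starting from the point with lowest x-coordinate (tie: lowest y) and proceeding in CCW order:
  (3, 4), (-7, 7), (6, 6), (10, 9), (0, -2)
Hull (CCW) = [(-7, 7), (0, -2), (10, 9)]

Jarvis march: at each step, from the current hull vertex p, select the next vertex q as the point such that every other point lies strictly to the left of (or on) the directed line p → q. (Equivalently: for every other point r, the cross product (q − p) × (r − p) ≥ 0.)
Starting point (lowest x, tie lowest y): (-7, 7). Wrap until returning to start. Resulting hull: (-7, 7), (0, -2), (10, 9).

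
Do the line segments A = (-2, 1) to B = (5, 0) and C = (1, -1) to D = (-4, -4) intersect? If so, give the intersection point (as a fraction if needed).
No (intersection of containing lines falls outside at least one segment)

Parametrize and solve: t = 19/26, s = -11/26. At least one of these is outside [0, 1], so the segments do not intersect.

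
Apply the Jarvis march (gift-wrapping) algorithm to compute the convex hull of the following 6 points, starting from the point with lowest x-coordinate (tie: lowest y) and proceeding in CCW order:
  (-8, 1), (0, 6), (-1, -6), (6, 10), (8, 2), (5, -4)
Hull (CCW) = [(-8, 1), (-1, -6), (5, -4), (8, 2), (6, 10)]

Jarvis march: at each step, from the current hull vertex p, select the next vertex q as the point such that every other point lies strictly to the left of (or on) the directed line p → q. (Equivalently: for every other point r, the cross product (q − p) × (r − p) ≥ 0.)
Starting point (lowest x, tie lowest y): (-8, 1). Wrap until returning to start. Resulting hull: (-8, 1), (-1, -6), (5, -4), (8, 2), (6, 10).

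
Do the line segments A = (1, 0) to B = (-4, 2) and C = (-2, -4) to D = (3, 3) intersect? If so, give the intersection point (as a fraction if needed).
Yes; intersection at (8/9, 2/45) (t = 1/45 on AB, s = 26/45 on CD)

Parametrize AB as A + t(B − A) = (1 + -5 t, 0 + 2 t) and CD as C + s(D − C) = (-2 + 5 s, -4 + 7 s). Solve the linear system for (t, s). Determinant = 45 ≠ 0, so a unique intersection of the containing lines exists. Solution: t = 1/45, s = 26/45 — both in [0, 1], so the segments cross. Intersection point: (8/9, 2/45).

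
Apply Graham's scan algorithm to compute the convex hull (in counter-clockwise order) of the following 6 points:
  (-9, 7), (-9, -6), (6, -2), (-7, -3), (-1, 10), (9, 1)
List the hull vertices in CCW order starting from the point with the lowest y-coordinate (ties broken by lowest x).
Hull (CCW) = [(-9, -6), (6, -2), (9, 1), (-1, 10), (-9, 7)]

Graham scan procedure:
  1. Find the pivot p₀ = point with lowest y (tie → lowest x): (-9, -6).
  2. Sort the remaining points by polar angle around p₀.
  3. Walk through sorted points, maintaining a stack; pop the top while the last three entries make a non-left turn (cross product ≤ 0).
  4. Final stack is the convex hull in CCW order: (-9, -6), (6, -2), (9, 1), (-1, 10), (-9, 7).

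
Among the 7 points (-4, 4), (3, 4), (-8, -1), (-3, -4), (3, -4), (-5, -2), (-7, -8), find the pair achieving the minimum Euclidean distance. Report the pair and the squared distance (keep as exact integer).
Pair = ((-3, -4), (-5, -2)); squared distance = 8

Compute all C(7, 2) = 21 pairwise squared distances (x_i − x_j)² + (y_i − y_j)². The minimum is 8, attained by the pair ((-3, -4), (-5, -2)).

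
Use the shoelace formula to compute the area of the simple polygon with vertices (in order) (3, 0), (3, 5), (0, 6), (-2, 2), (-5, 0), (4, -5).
Area = 95/2

Shoelace formula: Area = (1/2) |Σ_i (x_i · y_{i+1} − x_{i+1} · y_i)| (indices mod n). Compute each cross term:
  (3)(5) − (3)(0) = 15
  (3)(6) − (0)(5) = 18
  (0)(2) − (-2)(6) = 12
  (-2)(0) − (-5)(2) = 10
  (-5)(-5) − (4)(0) = 25
  (4)(0) − (3)(-5) = 15
Sum = 95, so (signed) Area = 95/2 = 95/2, |Area| = 95/2.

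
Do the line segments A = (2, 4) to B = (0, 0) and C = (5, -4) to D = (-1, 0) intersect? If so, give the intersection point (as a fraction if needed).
No (intersection of containing lines falls outside at least one segment)

Parametrize and solve: t = 9/8, s = 7/8. At least one of these is outside [0, 1], so the segments do not intersect.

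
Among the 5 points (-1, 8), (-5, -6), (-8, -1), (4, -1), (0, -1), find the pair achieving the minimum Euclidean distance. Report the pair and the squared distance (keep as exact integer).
Pair = ((4, -1), (0, -1)); squared distance = 16

Compute all C(5, 2) = 10 pairwise squared distances (x_i − x_j)² + (y_i − y_j)². The minimum is 16, attained by the pair ((4, -1), (0, -1)).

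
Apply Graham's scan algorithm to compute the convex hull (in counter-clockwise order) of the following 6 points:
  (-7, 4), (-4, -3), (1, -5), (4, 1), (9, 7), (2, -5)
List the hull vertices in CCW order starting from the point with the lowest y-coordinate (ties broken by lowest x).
Hull (CCW) = [(1, -5), (2, -5), (9, 7), (-7, 4), (-4, -3)]

Graham scan procedure:
  1. Find the pivot p₀ = point with lowest y (tie → lowest x): (1, -5).
  2. Sort the remaining points by polar angle around p₀.
  3. Walk through sorted points, maintaining a stack; pop the top while the last three entries make a non-left turn (cross product ≤ 0).
  4. Final stack is the convex hull in CCW order: (1, -5), (2, -5), (9, 7), (-7, 4), (-4, -3).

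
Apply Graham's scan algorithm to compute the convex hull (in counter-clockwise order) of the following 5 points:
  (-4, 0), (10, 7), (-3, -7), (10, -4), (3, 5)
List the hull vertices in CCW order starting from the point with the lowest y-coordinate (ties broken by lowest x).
Hull (CCW) = [(-3, -7), (10, -4), (10, 7), (3, 5), (-4, 0)]

Graham scan procedure:
  1. Find the pivot p₀ = point with lowest y (tie → lowest x): (-3, -7).
  2. Sort the remaining points by polar angle around p₀.
  3. Walk through sorted points, maintaining a stack; pop the top while the last three entries make a non-left turn (cross product ≤ 0).
  4. Final stack is the convex hull in CCW order: (-3, -7), (10, -4), (10, 7), (3, 5), (-4, 0).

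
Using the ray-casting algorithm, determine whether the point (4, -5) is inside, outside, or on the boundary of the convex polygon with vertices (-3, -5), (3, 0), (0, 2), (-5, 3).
The point (4, -5) lies strictly outside the polygon

Cast a horizontal ray to the right from the query point and count how many polygon edges it crosses (each edge strictly once or zero times, handled with the usual half-open convention). 
Parity of crossings → even ⇒ outside.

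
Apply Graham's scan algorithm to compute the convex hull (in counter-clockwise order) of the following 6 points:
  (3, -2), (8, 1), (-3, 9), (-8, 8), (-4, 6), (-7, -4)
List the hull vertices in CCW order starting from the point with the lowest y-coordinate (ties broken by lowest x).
Hull (CCW) = [(-7, -4), (3, -2), (8, 1), (-3, 9), (-8, 8)]

Graham scan procedure:
  1. Find the pivot p₀ = point with lowest y (tie → lowest x): (-7, -4).
  2. Sort the remaining points by polar angle around p₀.
  3. Walk through sorted points, maintaining a stack; pop the top while the last three entries make a non-left turn (cross product ≤ 0).
  4. Final stack is the convex hull in CCW order: (-7, -4), (3, -2), (8, 1), (-3, 9), (-8, 8).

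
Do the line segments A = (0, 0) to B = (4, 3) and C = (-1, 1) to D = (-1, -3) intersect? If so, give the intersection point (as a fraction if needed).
No (intersection of containing lines falls outside at least one segment)

Parametrize and solve: t = -1/4, s = 7/16. At least one of these is outside [0, 1], so the segments do not intersect.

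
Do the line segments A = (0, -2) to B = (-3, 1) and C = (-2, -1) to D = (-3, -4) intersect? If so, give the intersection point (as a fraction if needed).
No (intersection of containing lines falls outside at least one segment)

Parametrize and solve: t = 7/12, s = -1/4. At least one of these is outside [0, 1], so the segments do not intersect.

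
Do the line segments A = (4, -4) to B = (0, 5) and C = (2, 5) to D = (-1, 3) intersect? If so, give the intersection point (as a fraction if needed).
Yes; intersection at (16/35, 139/35) (t = 31/35 on AB, s = 18/35 on CD)

Parametrize AB as A + t(B − A) = (4 + -4 t, -4 + 9 t) and CD as C + s(D − C) = (2 + -3 s, 5 + -2 s). Solve the linear system for (t, s). Determinant = -35 ≠ 0, so a unique intersection of the containing lines exists. Solution: t = 31/35, s = 18/35 — both in [0, 1], so the segments cross. Intersection point: (16/35, 139/35).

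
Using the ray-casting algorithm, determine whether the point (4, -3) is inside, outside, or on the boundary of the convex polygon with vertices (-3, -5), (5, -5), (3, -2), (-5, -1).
The point (4, -3) lies strictly outside the polygon

Cast a horizontal ray to the right from the query point and count how many polygon edges it crosses (each edge strictly once or zero times, handled with the usual half-open convention). 
Parity of crossings → even ⇒ outside.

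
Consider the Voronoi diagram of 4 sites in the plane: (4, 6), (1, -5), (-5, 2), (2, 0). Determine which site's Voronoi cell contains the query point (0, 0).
Nearest site = (2, 0)

The Voronoi cell of site s contains exactly those query points closer to s than to any other site. Compute squared distances from q = (0, 0) to each site:
  (2 − 0)² + (0 − 0)² = 4
  (1 − 0)² + (-5 − 0)² = 26
  (-5 − 0)² + (2 − 0)² = 29
  (4 − 0)² + (6 − 0)² = 52
Minimum is attained by (2, 0), so q lies in its Voronoi cell.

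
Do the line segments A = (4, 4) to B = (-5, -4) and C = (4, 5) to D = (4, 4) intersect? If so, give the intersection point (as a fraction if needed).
Yes; intersection at (4, 4) (t = 0 on AB, s = 1 on CD)

Parametrize AB as A + t(B − A) = (4 + -9 t, 4 + -8 t) and CD as C + s(D − C) = (4 + 0 s, 5 + -1 s). Solve the linear system for (t, s). Determinant = -9 ≠ 0, so a unique intersection of the containing lines exists. Solution: t = 0, s = 1 — both in [0, 1], so the segments cross. Intersection point: (4, 4).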